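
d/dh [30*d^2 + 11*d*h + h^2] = 11*d + 2*h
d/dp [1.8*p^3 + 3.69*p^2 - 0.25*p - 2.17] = 5.4*p^2 + 7.38*p - 0.25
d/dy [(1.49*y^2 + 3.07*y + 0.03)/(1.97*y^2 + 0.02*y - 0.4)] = (-6.0181*y^2 - 1.3102*y - 1.2286)/(3.8809*y^4 + 0.0788*y^3 - 1.5756*y^2 - 0.016*y + 0.16)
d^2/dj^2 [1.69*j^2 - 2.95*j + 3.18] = 3.38000000000000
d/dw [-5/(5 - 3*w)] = -15/(3*w - 5)^2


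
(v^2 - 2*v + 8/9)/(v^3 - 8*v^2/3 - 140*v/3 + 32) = (v - 4/3)/(v^2 - 2*v - 48)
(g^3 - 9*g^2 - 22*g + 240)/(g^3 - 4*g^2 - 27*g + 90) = (g - 8)/(g - 3)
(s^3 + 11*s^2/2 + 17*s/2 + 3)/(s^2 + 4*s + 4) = (2*s^2 + 7*s + 3)/(2*(s + 2))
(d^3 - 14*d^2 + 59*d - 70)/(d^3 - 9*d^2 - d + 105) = (d - 2)/(d + 3)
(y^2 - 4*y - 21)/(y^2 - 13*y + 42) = (y + 3)/(y - 6)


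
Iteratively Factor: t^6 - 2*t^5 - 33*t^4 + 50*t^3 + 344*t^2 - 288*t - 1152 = (t + 2)*(t^5 - 4*t^4 - 25*t^3 + 100*t^2 + 144*t - 576) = (t - 4)*(t + 2)*(t^4 - 25*t^2 + 144) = (t - 4)*(t - 3)*(t + 2)*(t^3 + 3*t^2 - 16*t - 48) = (t - 4)*(t - 3)*(t + 2)*(t + 3)*(t^2 - 16) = (t - 4)^2*(t - 3)*(t + 2)*(t + 3)*(t + 4)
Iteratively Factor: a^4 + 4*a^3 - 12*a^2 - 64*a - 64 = (a - 4)*(a^3 + 8*a^2 + 20*a + 16) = (a - 4)*(a + 4)*(a^2 + 4*a + 4) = (a - 4)*(a + 2)*(a + 4)*(a + 2)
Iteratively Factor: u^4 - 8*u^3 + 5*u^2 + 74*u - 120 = (u - 4)*(u^3 - 4*u^2 - 11*u + 30) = (u - 5)*(u - 4)*(u^2 + u - 6) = (u - 5)*(u - 4)*(u + 3)*(u - 2)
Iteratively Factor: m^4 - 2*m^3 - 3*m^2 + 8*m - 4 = (m - 1)*(m^3 - m^2 - 4*m + 4) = (m - 2)*(m - 1)*(m^2 + m - 2) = (m - 2)*(m - 1)*(m + 2)*(m - 1)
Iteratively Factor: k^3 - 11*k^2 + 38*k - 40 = (k - 5)*(k^2 - 6*k + 8) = (k - 5)*(k - 4)*(k - 2)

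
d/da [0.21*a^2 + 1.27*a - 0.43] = 0.42*a + 1.27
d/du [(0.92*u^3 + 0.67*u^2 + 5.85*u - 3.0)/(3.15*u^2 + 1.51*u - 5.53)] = (2.898*u^4 + 2.7784*u^3 - 32.6786*u^2 + 11.4898*u - 27.8205)/(9.9225*u^4 + 9.513*u^3 - 32.5589*u^2 - 16.7006*u + 30.5809)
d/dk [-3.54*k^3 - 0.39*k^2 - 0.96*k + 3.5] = -10.62*k^2 - 0.78*k - 0.96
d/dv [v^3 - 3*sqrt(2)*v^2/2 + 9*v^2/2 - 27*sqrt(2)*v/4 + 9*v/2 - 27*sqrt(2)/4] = 3*v^2 - 3*sqrt(2)*v + 9*v - 27*sqrt(2)/4 + 9/2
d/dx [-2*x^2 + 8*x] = 8 - 4*x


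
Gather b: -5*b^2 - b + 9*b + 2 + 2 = -5*b^2 + 8*b + 4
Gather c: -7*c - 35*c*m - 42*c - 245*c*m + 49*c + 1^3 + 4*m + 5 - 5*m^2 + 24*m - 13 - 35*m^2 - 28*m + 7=-280*c*m - 40*m^2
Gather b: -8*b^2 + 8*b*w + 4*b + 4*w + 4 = -8*b^2 + b*(8*w + 4) + 4*w + 4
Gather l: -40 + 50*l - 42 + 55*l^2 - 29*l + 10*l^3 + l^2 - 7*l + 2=10*l^3 + 56*l^2 + 14*l - 80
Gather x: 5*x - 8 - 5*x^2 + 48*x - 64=-5*x^2 + 53*x - 72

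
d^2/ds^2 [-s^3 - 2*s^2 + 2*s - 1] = -6*s - 4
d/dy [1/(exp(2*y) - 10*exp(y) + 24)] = 2*(5 - exp(y))*exp(y)/(exp(2*y) - 10*exp(y) + 24)^2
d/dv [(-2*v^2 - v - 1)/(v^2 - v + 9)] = (3*v^2 - 34*v - 10)/(v^4 - 2*v^3 + 19*v^2 - 18*v + 81)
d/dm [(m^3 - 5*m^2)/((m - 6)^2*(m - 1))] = 4*m*(-2*m^2 + 12*m - 15)/(m^5 - 20*m^4 + 145*m^3 - 450*m^2 + 540*m - 216)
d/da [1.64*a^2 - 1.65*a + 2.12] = 3.28*a - 1.65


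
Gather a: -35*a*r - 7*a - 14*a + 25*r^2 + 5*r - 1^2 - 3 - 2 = a*(-35*r - 21) + 25*r^2 + 5*r - 6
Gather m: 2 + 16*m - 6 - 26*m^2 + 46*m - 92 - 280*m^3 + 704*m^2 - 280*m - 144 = -280*m^3 + 678*m^2 - 218*m - 240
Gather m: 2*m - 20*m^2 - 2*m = -20*m^2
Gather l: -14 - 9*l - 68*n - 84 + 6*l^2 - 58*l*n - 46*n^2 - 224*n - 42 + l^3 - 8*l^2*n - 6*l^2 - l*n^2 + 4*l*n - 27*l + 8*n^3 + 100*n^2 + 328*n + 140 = l^3 - 8*l^2*n + l*(-n^2 - 54*n - 36) + 8*n^3 + 54*n^2 + 36*n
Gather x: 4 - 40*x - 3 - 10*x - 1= -50*x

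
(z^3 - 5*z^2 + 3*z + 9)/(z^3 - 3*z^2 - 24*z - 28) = (-z^3 + 5*z^2 - 3*z - 9)/(-z^3 + 3*z^2 + 24*z + 28)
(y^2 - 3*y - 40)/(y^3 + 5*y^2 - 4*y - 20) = (y - 8)/(y^2 - 4)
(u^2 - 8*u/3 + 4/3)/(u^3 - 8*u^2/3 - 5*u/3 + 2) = (u - 2)/(u^2 - 2*u - 3)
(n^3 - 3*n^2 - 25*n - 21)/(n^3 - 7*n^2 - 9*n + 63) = (n + 1)/(n - 3)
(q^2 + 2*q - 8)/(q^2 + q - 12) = (q - 2)/(q - 3)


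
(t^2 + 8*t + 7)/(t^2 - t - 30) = (t^2 + 8*t + 7)/(t^2 - t - 30)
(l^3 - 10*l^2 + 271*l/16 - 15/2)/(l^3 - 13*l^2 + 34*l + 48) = (l^2 - 2*l + 15/16)/(l^2 - 5*l - 6)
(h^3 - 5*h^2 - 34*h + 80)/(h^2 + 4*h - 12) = (h^2 - 3*h - 40)/(h + 6)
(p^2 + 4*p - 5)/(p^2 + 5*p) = (p - 1)/p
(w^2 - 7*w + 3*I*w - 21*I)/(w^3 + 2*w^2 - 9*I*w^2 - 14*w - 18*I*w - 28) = (w^2 + w*(-7 + 3*I) - 21*I)/(w^3 + w^2*(2 - 9*I) + w*(-14 - 18*I) - 28)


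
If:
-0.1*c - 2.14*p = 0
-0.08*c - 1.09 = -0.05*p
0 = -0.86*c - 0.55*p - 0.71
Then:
No Solution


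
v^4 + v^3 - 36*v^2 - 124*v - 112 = (v - 7)*(v + 2)^2*(v + 4)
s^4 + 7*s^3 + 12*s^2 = s^2*(s + 3)*(s + 4)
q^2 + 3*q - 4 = (q - 1)*(q + 4)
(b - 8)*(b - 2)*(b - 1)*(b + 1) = b^4 - 10*b^3 + 15*b^2 + 10*b - 16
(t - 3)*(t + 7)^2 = t^3 + 11*t^2 + 7*t - 147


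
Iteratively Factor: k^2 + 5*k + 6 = (k + 3)*(k + 2)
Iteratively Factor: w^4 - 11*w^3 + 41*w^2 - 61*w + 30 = (w - 1)*(w^3 - 10*w^2 + 31*w - 30) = (w - 5)*(w - 1)*(w^2 - 5*w + 6) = (w - 5)*(w - 2)*(w - 1)*(w - 3)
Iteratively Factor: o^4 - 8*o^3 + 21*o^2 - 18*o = (o - 3)*(o^3 - 5*o^2 + 6*o) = o*(o - 3)*(o^2 - 5*o + 6) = o*(o - 3)^2*(o - 2)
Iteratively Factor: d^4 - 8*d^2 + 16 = (d - 2)*(d^3 + 2*d^2 - 4*d - 8) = (d - 2)*(d + 2)*(d^2 - 4) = (d - 2)*(d + 2)^2*(d - 2)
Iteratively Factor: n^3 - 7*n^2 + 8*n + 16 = (n + 1)*(n^2 - 8*n + 16) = (n - 4)*(n + 1)*(n - 4)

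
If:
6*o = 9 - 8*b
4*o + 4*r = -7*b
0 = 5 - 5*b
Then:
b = 1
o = 1/6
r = -23/12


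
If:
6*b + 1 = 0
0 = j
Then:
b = -1/6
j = 0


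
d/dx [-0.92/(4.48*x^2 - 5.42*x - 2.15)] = (8.2432*x - 4.9864)/(-4.48*x^2 + 5.42*x + 2.15)^2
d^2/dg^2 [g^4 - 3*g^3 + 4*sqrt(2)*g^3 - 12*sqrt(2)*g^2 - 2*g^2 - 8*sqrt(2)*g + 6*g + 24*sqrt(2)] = 12*g^2 - 18*g + 24*sqrt(2)*g - 24*sqrt(2) - 4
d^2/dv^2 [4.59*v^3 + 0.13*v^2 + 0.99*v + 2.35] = 27.54*v + 0.26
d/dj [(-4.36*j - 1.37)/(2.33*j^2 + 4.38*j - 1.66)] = (10.1588*j^2 + 6.3842*j + 13.2382)/(5.4289*j^4 + 20.4108*j^3 + 11.4488*j^2 - 14.5416*j + 2.7556)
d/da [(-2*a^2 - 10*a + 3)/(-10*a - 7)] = 4*(5*a^2 + 7*a + 25)/(100*a^2 + 140*a + 49)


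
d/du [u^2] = 2*u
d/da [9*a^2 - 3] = 18*a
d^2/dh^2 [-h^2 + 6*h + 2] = -2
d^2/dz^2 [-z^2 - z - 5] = -2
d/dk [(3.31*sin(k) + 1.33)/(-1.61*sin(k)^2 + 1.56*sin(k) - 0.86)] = (5.3291*sin(k)^2 + 4.2826*sin(k) - 4.9214)*cos(k)/(2.5921*sin(k)^4 - 5.0232*sin(k)^3 + 5.2028*sin(k)^2 - 2.6832*sin(k) + 0.7396)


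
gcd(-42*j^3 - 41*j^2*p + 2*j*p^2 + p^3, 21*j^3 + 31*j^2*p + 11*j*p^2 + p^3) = 7*j^2 + 8*j*p + p^2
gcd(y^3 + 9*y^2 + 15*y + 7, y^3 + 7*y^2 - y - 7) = y^2 + 8*y + 7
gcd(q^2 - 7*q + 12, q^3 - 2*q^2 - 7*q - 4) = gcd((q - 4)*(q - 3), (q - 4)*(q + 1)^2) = q - 4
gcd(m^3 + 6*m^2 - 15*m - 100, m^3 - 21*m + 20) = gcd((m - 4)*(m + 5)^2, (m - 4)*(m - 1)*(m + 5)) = m^2 + m - 20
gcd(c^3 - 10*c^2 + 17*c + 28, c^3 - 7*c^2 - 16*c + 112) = c^2 - 11*c + 28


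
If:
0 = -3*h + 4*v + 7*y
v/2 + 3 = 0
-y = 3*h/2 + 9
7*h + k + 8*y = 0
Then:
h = -58/9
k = 358/9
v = -6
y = 2/3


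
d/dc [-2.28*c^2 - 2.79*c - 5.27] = -4.56*c - 2.79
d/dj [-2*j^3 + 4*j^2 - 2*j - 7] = -6*j^2 + 8*j - 2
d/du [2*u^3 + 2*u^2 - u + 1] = 6*u^2 + 4*u - 1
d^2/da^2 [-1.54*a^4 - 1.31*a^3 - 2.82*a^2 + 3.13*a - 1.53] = -18.48*a^2 - 7.86*a - 5.64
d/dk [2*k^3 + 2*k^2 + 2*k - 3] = 6*k^2 + 4*k + 2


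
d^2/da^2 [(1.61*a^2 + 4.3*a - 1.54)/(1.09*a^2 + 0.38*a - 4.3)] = (8.88393600000001*a^3 + 34.298376*a^2 + 117.097392*a + 58.709488)/(1.295029*a^6 + 1.354434*a^5 - 14.854302*a^4 - 10.631488*a^3 + 58.59954*a^2 + 21.0786*a - 79.507)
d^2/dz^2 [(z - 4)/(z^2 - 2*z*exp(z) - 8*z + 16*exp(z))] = 2*(4*(z - 4)*(z*exp(z) - z - 7*exp(z) + 4)^2 + (z^2 - 2*z*exp(z) - 8*z + 16*exp(z))*(2*z*exp(z) - 2*z - (z - 4)*(-z*exp(z) + 6*exp(z) + 1) - 14*exp(z) + 8))/(z^2 - 2*z*exp(z) - 8*z + 16*exp(z))^3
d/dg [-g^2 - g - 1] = -2*g - 1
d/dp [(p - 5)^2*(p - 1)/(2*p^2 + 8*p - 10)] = (p^2 + 10*p - 75)/(2*(p^2 + 10*p + 25))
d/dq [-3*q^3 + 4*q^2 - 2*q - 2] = -9*q^2 + 8*q - 2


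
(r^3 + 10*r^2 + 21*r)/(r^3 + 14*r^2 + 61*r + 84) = r/(r + 4)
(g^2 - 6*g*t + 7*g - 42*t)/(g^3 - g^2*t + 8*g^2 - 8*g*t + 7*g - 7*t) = (-g + 6*t)/(-g^2 + g*t - g + t)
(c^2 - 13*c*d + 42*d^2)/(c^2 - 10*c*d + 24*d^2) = (c - 7*d)/(c - 4*d)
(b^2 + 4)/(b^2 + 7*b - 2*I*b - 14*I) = (b + 2*I)/(b + 7)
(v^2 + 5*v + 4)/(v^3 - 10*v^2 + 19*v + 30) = (v + 4)/(v^2 - 11*v + 30)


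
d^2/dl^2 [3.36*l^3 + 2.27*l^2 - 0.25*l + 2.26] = 20.16*l + 4.54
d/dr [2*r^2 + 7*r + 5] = 4*r + 7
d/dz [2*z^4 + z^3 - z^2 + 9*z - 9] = 8*z^3 + 3*z^2 - 2*z + 9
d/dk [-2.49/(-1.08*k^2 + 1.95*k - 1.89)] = (4.8555 - 5.3784*k)/(1.08*k^2 - 1.95*k + 1.89)^2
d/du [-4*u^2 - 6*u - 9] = -8*u - 6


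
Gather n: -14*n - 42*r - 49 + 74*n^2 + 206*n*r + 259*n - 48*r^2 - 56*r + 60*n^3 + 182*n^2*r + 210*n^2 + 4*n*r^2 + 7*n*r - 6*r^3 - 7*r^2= 60*n^3 + n^2*(182*r + 284) + n*(4*r^2 + 213*r + 245) - 6*r^3 - 55*r^2 - 98*r - 49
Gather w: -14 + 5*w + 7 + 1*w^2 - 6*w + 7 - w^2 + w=0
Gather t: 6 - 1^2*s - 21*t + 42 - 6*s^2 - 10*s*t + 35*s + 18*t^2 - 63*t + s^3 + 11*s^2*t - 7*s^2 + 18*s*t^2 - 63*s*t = s^3 - 13*s^2 + 34*s + t^2*(18*s + 18) + t*(11*s^2 - 73*s - 84) + 48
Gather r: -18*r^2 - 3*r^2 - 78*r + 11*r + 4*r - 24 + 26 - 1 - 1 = -21*r^2 - 63*r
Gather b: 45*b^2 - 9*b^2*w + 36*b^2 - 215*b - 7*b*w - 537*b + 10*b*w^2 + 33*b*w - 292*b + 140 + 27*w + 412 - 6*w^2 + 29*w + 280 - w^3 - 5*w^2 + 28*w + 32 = b^2*(81 - 9*w) + b*(10*w^2 + 26*w - 1044) - w^3 - 11*w^2 + 84*w + 864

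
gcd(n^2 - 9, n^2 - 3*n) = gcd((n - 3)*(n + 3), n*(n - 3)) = n - 3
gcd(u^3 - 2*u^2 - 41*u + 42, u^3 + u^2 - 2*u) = u - 1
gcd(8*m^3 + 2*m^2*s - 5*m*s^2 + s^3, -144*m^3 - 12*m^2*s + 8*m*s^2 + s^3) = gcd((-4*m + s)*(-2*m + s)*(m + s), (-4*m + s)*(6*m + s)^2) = -4*m + s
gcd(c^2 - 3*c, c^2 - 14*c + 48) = 1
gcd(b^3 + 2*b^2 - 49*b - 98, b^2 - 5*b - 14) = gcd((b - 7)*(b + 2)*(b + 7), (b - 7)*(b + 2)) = b^2 - 5*b - 14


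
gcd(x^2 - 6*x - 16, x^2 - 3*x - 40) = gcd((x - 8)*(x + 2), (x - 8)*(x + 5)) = x - 8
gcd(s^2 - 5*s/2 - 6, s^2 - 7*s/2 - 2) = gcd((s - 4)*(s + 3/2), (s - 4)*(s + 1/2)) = s - 4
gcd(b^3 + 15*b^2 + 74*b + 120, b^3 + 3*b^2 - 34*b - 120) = b^2 + 9*b + 20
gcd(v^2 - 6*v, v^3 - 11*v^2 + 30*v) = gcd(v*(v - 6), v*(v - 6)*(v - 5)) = v^2 - 6*v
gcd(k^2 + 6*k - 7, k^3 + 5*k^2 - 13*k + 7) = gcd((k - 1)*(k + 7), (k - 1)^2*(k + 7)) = k^2 + 6*k - 7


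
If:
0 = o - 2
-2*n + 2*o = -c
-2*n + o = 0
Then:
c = -2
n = 1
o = 2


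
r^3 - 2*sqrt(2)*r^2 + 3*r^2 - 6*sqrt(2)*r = r*(r + 3)*(r - 2*sqrt(2))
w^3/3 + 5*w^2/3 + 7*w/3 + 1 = (w/3 + 1)*(w + 1)^2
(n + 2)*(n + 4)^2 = n^3 + 10*n^2 + 32*n + 32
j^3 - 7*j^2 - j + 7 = (j - 7)*(j - 1)*(j + 1)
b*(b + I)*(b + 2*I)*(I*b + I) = I*b^4 - 3*b^3 + I*b^3 - 3*b^2 - 2*I*b^2 - 2*I*b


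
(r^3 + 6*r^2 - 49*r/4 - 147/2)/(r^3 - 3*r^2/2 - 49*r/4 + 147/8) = 2*(r + 6)/(2*r - 3)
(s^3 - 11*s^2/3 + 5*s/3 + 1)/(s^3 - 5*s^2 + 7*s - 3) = (s + 1/3)/(s - 1)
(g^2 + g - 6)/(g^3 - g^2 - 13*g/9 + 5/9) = 9*(g^2 + g - 6)/(9*g^3 - 9*g^2 - 13*g + 5)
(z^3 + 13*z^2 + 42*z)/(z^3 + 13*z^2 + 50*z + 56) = z*(z + 6)/(z^2 + 6*z + 8)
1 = 1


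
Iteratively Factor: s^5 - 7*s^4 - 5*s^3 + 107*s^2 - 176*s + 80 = (s - 1)*(s^4 - 6*s^3 - 11*s^2 + 96*s - 80) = (s - 1)*(s + 4)*(s^3 - 10*s^2 + 29*s - 20) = (s - 5)*(s - 1)*(s + 4)*(s^2 - 5*s + 4) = (s - 5)*(s - 1)^2*(s + 4)*(s - 4)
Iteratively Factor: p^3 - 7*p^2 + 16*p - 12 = (p - 2)*(p^2 - 5*p + 6) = (p - 3)*(p - 2)*(p - 2)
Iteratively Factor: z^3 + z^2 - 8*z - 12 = (z + 2)*(z^2 - z - 6) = (z - 3)*(z + 2)*(z + 2)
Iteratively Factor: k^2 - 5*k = (k)*(k - 5)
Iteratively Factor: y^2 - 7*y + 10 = (y - 5)*(y - 2)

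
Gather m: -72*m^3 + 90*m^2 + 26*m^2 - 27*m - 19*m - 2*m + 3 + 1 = -72*m^3 + 116*m^2 - 48*m + 4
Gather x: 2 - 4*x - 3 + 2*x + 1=-2*x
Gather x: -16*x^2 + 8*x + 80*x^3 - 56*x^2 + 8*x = 80*x^3 - 72*x^2 + 16*x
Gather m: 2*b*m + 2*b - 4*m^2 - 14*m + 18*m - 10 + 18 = 2*b - 4*m^2 + m*(2*b + 4) + 8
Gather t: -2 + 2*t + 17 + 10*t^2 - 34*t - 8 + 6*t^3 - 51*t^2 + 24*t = 6*t^3 - 41*t^2 - 8*t + 7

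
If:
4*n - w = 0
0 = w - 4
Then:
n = 1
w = 4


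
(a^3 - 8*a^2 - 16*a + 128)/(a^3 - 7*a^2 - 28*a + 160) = (a + 4)/(a + 5)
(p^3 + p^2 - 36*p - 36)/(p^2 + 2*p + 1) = (p^2 - 36)/(p + 1)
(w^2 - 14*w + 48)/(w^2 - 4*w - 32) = (w - 6)/(w + 4)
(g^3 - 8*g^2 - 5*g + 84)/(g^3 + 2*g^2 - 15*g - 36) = (g - 7)/(g + 3)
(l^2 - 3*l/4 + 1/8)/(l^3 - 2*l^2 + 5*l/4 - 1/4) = (4*l - 1)/(2*(2*l^2 - 3*l + 1))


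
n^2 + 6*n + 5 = (n + 1)*(n + 5)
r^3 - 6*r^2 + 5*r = r*(r - 5)*(r - 1)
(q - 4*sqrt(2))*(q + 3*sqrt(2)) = q^2 - sqrt(2)*q - 24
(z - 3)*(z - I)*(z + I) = z^3 - 3*z^2 + z - 3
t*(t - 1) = t^2 - t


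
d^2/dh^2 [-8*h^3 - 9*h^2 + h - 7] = -48*h - 18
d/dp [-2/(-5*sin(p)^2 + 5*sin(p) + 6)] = 10*(1 - 2*sin(p))*cos(p)/(-5*sin(p)^2 + 5*sin(p) + 6)^2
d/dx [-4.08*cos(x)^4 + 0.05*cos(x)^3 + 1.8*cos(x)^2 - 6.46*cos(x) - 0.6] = (16.32*cos(x)^3 - 0.15*cos(x)^2 - 3.6*cos(x) + 6.46)*sin(x)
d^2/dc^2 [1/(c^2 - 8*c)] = 2*(-c*(c - 8) + 4*(c - 4)^2)/(c^3*(c - 8)^3)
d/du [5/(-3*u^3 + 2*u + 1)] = 5*(9*u^2 - 2)/(-3*u^3 + 2*u + 1)^2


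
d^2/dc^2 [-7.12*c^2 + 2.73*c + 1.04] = -14.2400000000000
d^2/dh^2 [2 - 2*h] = 0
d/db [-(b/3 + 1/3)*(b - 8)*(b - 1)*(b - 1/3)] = -4*b^3/3 + 25*b^2/3 - 10*b/9 - 25/9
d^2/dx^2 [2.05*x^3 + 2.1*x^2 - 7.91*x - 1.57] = 12.3*x + 4.2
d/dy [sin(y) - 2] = cos(y)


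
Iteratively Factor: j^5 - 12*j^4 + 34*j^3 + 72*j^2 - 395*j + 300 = (j - 4)*(j^4 - 8*j^3 + 2*j^2 + 80*j - 75) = (j - 4)*(j + 3)*(j^3 - 11*j^2 + 35*j - 25) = (j - 5)*(j - 4)*(j + 3)*(j^2 - 6*j + 5) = (j - 5)*(j - 4)*(j - 1)*(j + 3)*(j - 5)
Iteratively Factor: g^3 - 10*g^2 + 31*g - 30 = (g - 5)*(g^2 - 5*g + 6) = (g - 5)*(g - 3)*(g - 2)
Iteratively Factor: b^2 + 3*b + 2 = (b + 2)*(b + 1)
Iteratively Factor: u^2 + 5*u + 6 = (u + 3)*(u + 2)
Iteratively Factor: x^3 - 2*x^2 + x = (x - 1)*(x^2 - x) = (x - 1)^2*(x)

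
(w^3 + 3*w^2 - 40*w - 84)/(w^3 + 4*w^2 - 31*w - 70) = (w - 6)/(w - 5)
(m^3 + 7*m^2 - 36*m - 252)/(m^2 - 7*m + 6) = (m^2 + 13*m + 42)/(m - 1)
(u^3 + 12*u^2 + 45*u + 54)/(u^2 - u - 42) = (u^2 + 6*u + 9)/(u - 7)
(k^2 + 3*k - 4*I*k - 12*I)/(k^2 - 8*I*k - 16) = (k + 3)/(k - 4*I)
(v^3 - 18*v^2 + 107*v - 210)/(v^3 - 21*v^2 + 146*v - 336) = (v - 5)/(v - 8)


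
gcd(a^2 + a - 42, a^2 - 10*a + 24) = a - 6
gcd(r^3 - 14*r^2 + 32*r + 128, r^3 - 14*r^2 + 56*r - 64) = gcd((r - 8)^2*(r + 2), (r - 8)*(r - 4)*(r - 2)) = r - 8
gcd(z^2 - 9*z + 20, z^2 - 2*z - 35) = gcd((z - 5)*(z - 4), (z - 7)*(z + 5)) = 1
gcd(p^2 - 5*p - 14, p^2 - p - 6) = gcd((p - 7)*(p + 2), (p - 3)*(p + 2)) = p + 2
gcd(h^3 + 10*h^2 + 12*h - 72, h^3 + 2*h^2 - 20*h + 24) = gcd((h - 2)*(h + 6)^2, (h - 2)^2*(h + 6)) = h^2 + 4*h - 12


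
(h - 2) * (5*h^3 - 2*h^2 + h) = 5*h^4 - 12*h^3 + 5*h^2 - 2*h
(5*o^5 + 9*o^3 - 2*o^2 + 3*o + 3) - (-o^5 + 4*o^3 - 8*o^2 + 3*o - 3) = 6*o^5 + 5*o^3 + 6*o^2 + 6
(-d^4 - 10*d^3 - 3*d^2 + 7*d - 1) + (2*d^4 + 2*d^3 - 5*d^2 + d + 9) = d^4 - 8*d^3 - 8*d^2 + 8*d + 8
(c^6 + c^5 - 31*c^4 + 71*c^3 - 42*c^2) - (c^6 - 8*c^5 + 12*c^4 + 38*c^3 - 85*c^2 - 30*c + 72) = 9*c^5 - 43*c^4 + 33*c^3 + 43*c^2 + 30*c - 72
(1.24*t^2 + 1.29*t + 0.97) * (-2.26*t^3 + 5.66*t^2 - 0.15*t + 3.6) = -2.8024*t^5 + 4.103*t^4 + 4.9232*t^3 + 9.7607*t^2 + 4.4985*t + 3.492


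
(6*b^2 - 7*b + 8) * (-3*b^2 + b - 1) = -18*b^4 + 27*b^3 - 37*b^2 + 15*b - 8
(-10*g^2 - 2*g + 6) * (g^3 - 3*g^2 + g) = -10*g^5 + 28*g^4 + 2*g^3 - 20*g^2 + 6*g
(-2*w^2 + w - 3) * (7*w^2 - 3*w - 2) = -14*w^4 + 13*w^3 - 20*w^2 + 7*w + 6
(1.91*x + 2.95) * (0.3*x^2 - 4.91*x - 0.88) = 0.573*x^3 - 8.4931*x^2 - 16.1653*x - 2.596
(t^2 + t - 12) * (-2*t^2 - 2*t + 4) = -2*t^4 - 4*t^3 + 26*t^2 + 28*t - 48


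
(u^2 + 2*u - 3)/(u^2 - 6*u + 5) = (u + 3)/(u - 5)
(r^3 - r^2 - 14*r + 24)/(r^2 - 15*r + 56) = (r^3 - r^2 - 14*r + 24)/(r^2 - 15*r + 56)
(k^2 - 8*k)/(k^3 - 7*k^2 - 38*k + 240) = k/(k^2 + k - 30)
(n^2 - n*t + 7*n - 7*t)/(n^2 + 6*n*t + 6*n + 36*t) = (n^2 - n*t + 7*n - 7*t)/(n^2 + 6*n*t + 6*n + 36*t)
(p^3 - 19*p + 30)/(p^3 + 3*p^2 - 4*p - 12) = (p^2 + 2*p - 15)/(p^2 + 5*p + 6)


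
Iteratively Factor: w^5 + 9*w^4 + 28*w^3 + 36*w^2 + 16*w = (w + 1)*(w^4 + 8*w^3 + 20*w^2 + 16*w) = (w + 1)*(w + 4)*(w^3 + 4*w^2 + 4*w) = (w + 1)*(w + 2)*(w + 4)*(w^2 + 2*w) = (w + 1)*(w + 2)^2*(w + 4)*(w)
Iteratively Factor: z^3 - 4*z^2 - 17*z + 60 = (z + 4)*(z^2 - 8*z + 15) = (z - 3)*(z + 4)*(z - 5)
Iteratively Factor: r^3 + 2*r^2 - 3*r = (r)*(r^2 + 2*r - 3) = r*(r - 1)*(r + 3)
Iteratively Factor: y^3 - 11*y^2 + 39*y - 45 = (y - 3)*(y^2 - 8*y + 15) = (y - 5)*(y - 3)*(y - 3)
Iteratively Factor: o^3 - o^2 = (o)*(o^2 - o) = o*(o - 1)*(o)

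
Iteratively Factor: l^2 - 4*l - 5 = (l + 1)*(l - 5)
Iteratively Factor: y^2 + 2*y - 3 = (y - 1)*(y + 3)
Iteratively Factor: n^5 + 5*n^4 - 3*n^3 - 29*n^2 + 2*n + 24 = (n + 3)*(n^4 + 2*n^3 - 9*n^2 - 2*n + 8) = (n - 2)*(n + 3)*(n^3 + 4*n^2 - n - 4) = (n - 2)*(n + 3)*(n + 4)*(n^2 - 1) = (n - 2)*(n - 1)*(n + 3)*(n + 4)*(n + 1)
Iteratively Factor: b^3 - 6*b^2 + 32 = (b - 4)*(b^2 - 2*b - 8) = (b - 4)^2*(b + 2)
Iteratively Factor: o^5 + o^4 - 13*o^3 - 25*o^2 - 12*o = (o + 3)*(o^4 - 2*o^3 - 7*o^2 - 4*o) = o*(o + 3)*(o^3 - 2*o^2 - 7*o - 4) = o*(o + 1)*(o + 3)*(o^2 - 3*o - 4) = o*(o - 4)*(o + 1)*(o + 3)*(o + 1)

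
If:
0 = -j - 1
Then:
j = -1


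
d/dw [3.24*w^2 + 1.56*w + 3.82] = 6.48*w + 1.56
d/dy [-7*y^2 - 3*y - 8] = -14*y - 3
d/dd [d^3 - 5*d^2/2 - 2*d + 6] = 3*d^2 - 5*d - 2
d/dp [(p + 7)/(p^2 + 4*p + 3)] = (p^2 + 4*p - 2*(p + 2)*(p + 7) + 3)/(p^2 + 4*p + 3)^2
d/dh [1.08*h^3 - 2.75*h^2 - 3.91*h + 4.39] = 3.24*h^2 - 5.5*h - 3.91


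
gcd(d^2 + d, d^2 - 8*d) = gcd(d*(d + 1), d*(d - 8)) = d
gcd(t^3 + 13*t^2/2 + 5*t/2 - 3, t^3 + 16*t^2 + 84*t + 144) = t + 6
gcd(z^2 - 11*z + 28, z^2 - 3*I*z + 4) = 1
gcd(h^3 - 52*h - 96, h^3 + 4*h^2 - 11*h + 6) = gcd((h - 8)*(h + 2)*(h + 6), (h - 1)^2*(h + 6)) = h + 6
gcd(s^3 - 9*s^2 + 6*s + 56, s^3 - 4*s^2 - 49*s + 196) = s^2 - 11*s + 28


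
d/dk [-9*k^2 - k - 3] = -18*k - 1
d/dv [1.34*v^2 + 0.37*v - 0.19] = 2.68*v + 0.37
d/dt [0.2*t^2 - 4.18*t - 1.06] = 0.4*t - 4.18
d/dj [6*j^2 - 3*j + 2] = 12*j - 3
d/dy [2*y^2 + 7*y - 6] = 4*y + 7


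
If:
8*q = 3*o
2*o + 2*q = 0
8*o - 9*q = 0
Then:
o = 0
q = 0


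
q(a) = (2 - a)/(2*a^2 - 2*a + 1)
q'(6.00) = 0.01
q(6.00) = -0.07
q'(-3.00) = 0.07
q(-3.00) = 0.20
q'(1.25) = -1.47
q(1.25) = 0.46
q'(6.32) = 0.01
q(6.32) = -0.06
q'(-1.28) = 0.35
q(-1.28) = 0.48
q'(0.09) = 3.28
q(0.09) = 2.28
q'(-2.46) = 0.11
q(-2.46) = 0.25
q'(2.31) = -0.10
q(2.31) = -0.04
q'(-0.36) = 1.57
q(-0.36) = 1.19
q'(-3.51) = 0.05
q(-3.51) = 0.17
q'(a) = (2 - 4*a)*(2 - a)/(2*a^2 - 2*a + 1)^2 - 1/(2*a^2 - 2*a + 1) = (2*a^2 - 8*a + 3)/(4*a^4 - 8*a^3 + 8*a^2 - 4*a + 1)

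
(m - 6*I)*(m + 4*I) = m^2 - 2*I*m + 24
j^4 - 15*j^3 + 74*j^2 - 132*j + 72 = (j - 6)^2*(j - 2)*(j - 1)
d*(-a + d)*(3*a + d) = -3*a^2*d + 2*a*d^2 + d^3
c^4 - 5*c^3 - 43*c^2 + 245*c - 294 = (c - 7)*(c - 3)*(c - 2)*(c + 7)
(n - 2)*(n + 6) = n^2 + 4*n - 12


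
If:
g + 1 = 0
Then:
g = -1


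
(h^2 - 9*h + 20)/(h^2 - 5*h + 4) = (h - 5)/(h - 1)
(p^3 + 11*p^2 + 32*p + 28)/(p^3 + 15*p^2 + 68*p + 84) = (p + 2)/(p + 6)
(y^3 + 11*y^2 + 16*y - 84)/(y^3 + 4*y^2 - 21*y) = (y^2 + 4*y - 12)/(y*(y - 3))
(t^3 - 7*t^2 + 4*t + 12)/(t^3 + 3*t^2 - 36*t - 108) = (t^2 - t - 2)/(t^2 + 9*t + 18)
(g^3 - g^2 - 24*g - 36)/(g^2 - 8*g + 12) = (g^2 + 5*g + 6)/(g - 2)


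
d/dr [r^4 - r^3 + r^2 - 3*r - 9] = 4*r^3 - 3*r^2 + 2*r - 3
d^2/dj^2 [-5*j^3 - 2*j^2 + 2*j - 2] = -30*j - 4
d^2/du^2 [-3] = 0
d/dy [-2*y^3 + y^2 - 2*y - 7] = -6*y^2 + 2*y - 2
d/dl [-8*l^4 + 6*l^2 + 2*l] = -32*l^3 + 12*l + 2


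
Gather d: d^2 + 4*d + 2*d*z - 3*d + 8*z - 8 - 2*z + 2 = d^2 + d*(2*z + 1) + 6*z - 6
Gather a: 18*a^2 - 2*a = 18*a^2 - 2*a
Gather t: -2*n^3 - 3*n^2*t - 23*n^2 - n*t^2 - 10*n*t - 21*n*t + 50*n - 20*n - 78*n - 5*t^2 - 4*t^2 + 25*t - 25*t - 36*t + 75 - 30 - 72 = -2*n^3 - 23*n^2 - 48*n + t^2*(-n - 9) + t*(-3*n^2 - 31*n - 36) - 27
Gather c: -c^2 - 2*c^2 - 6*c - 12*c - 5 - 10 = -3*c^2 - 18*c - 15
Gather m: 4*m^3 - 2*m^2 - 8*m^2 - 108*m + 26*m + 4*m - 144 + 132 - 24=4*m^3 - 10*m^2 - 78*m - 36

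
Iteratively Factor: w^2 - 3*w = (w)*(w - 3)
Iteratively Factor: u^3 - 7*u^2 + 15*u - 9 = (u - 1)*(u^2 - 6*u + 9) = (u - 3)*(u - 1)*(u - 3)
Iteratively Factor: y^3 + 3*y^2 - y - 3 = (y - 1)*(y^2 + 4*y + 3) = (y - 1)*(y + 3)*(y + 1)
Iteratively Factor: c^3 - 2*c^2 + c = (c - 1)*(c^2 - c) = (c - 1)^2*(c)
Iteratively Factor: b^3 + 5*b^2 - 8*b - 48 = (b - 3)*(b^2 + 8*b + 16) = (b - 3)*(b + 4)*(b + 4)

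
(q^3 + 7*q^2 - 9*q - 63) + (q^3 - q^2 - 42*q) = 2*q^3 + 6*q^2 - 51*q - 63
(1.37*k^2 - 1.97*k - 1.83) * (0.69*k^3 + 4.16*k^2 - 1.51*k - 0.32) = 0.9453*k^5 + 4.3399*k^4 - 11.5266*k^3 - 5.0765*k^2 + 3.3937*k + 0.5856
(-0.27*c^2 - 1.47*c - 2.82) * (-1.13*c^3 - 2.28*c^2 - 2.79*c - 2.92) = 0.3051*c^5 + 2.2767*c^4 + 7.2915*c^3 + 11.3193*c^2 + 12.1602*c + 8.2344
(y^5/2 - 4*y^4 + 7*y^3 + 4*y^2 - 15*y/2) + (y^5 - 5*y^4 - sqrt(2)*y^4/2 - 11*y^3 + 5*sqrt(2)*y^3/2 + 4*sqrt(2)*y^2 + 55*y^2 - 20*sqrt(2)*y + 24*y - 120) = 3*y^5/2 - 9*y^4 - sqrt(2)*y^4/2 - 4*y^3 + 5*sqrt(2)*y^3/2 + 4*sqrt(2)*y^2 + 59*y^2 - 20*sqrt(2)*y + 33*y/2 - 120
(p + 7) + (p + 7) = 2*p + 14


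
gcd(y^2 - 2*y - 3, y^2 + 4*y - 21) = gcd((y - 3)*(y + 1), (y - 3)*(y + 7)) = y - 3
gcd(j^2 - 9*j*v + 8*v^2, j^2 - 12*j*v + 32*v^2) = -j + 8*v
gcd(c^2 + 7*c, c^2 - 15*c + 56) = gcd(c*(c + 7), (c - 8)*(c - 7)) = 1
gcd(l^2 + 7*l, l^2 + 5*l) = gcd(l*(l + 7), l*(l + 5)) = l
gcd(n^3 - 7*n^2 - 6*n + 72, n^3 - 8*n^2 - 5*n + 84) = n^2 - n - 12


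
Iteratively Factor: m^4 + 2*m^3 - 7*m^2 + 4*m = (m - 1)*(m^3 + 3*m^2 - 4*m) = (m - 1)^2*(m^2 + 4*m) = m*(m - 1)^2*(m + 4)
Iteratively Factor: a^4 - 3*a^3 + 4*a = (a - 2)*(a^3 - a^2 - 2*a) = a*(a - 2)*(a^2 - a - 2) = a*(a - 2)^2*(a + 1)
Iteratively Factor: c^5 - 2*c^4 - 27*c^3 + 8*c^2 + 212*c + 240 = (c + 2)*(c^4 - 4*c^3 - 19*c^2 + 46*c + 120) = (c + 2)*(c + 3)*(c^3 - 7*c^2 + 2*c + 40) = (c - 5)*(c + 2)*(c + 3)*(c^2 - 2*c - 8) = (c - 5)*(c - 4)*(c + 2)*(c + 3)*(c + 2)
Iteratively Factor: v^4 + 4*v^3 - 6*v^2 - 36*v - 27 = (v + 3)*(v^3 + v^2 - 9*v - 9) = (v + 3)^2*(v^2 - 2*v - 3) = (v - 3)*(v + 3)^2*(v + 1)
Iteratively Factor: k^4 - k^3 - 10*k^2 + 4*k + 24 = (k - 2)*(k^3 + k^2 - 8*k - 12) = (k - 2)*(k + 2)*(k^2 - k - 6) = (k - 2)*(k + 2)^2*(k - 3)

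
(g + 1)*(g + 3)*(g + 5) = g^3 + 9*g^2 + 23*g + 15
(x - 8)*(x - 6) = x^2 - 14*x + 48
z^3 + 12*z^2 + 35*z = z*(z + 5)*(z + 7)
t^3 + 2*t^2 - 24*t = t*(t - 4)*(t + 6)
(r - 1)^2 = r^2 - 2*r + 1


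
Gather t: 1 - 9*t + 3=4 - 9*t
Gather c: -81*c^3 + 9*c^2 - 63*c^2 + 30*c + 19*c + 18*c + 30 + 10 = -81*c^3 - 54*c^2 + 67*c + 40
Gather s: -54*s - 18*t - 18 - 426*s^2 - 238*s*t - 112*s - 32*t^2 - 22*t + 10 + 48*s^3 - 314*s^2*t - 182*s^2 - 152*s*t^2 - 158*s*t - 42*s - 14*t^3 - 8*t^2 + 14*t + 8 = 48*s^3 + s^2*(-314*t - 608) + s*(-152*t^2 - 396*t - 208) - 14*t^3 - 40*t^2 - 26*t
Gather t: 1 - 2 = -1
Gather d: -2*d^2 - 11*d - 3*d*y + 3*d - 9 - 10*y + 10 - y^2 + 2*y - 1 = -2*d^2 + d*(-3*y - 8) - y^2 - 8*y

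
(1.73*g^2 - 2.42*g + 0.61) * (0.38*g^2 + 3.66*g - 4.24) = 0.6574*g^4 + 5.4122*g^3 - 15.9606*g^2 + 12.4934*g - 2.5864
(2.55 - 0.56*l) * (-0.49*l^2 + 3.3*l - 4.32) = 0.2744*l^3 - 3.0975*l^2 + 10.8342*l - 11.016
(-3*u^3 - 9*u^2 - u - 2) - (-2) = -3*u^3 - 9*u^2 - u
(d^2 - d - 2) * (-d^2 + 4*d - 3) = -d^4 + 5*d^3 - 5*d^2 - 5*d + 6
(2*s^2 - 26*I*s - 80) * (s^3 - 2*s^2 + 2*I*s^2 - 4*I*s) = 2*s^5 - 4*s^4 - 22*I*s^4 - 28*s^3 + 44*I*s^3 + 56*s^2 - 160*I*s^2 + 320*I*s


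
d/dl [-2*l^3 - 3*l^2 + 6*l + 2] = -6*l^2 - 6*l + 6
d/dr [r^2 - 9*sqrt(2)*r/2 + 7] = 2*r - 9*sqrt(2)/2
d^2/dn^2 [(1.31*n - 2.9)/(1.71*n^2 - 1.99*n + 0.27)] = ((15.1318 - 13.4406*n)*(1.71*n^2 - 1.99*n + 0.27) + (1.31*n - 2.9)*(3.42*n - 1.99)*(6.84*n - 3.98))/(1.71*n^2 - 1.99*n + 0.27)^3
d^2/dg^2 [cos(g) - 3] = -cos(g)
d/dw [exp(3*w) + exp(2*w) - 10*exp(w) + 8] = (3*exp(2*w) + 2*exp(w) - 10)*exp(w)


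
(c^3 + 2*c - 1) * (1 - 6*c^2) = -6*c^5 - 11*c^3 + 6*c^2 + 2*c - 1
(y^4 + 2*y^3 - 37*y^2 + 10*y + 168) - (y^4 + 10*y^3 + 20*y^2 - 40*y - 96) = -8*y^3 - 57*y^2 + 50*y + 264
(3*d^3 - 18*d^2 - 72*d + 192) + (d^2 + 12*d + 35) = 3*d^3 - 17*d^2 - 60*d + 227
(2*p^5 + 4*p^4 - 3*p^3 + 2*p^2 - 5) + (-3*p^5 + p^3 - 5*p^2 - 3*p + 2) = -p^5 + 4*p^4 - 2*p^3 - 3*p^2 - 3*p - 3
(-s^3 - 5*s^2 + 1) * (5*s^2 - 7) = -5*s^5 - 25*s^4 + 7*s^3 + 40*s^2 - 7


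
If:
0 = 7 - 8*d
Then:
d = 7/8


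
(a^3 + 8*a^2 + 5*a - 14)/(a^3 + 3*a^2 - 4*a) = (a^2 + 9*a + 14)/(a*(a + 4))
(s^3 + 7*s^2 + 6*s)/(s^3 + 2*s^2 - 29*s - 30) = s/(s - 5)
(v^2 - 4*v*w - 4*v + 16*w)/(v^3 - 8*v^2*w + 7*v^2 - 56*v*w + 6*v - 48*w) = (v^2 - 4*v*w - 4*v + 16*w)/(v^3 - 8*v^2*w + 7*v^2 - 56*v*w + 6*v - 48*w)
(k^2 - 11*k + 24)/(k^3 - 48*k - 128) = (k - 3)/(k^2 + 8*k + 16)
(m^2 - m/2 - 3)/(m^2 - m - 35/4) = 2*(-2*m^2 + m + 6)/(-4*m^2 + 4*m + 35)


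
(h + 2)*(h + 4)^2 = h^3 + 10*h^2 + 32*h + 32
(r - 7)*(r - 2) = r^2 - 9*r + 14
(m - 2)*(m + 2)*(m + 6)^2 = m^4 + 12*m^3 + 32*m^2 - 48*m - 144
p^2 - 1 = (p - 1)*(p + 1)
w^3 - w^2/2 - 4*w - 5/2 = (w - 5/2)*(w + 1)^2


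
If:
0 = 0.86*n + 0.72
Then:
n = -0.84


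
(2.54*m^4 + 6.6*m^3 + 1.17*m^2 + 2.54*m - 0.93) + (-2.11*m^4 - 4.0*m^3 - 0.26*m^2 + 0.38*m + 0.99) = 0.43*m^4 + 2.6*m^3 + 0.91*m^2 + 2.92*m + 0.0599999999999999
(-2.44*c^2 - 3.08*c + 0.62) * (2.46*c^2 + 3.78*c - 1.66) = -6.0024*c^4 - 16.8*c^3 - 6.0668*c^2 + 7.4564*c - 1.0292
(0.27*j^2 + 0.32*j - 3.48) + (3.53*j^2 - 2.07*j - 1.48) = 3.8*j^2 - 1.75*j - 4.96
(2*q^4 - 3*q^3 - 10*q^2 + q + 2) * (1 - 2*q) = -4*q^5 + 8*q^4 + 17*q^3 - 12*q^2 - 3*q + 2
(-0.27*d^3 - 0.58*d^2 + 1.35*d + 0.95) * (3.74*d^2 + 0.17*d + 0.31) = -1.0098*d^5 - 2.2151*d^4 + 4.8667*d^3 + 3.6027*d^2 + 0.58*d + 0.2945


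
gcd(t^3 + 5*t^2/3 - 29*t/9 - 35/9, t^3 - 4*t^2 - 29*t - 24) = t + 1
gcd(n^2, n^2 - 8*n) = n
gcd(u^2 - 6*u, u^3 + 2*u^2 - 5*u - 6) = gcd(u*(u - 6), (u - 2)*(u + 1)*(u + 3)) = 1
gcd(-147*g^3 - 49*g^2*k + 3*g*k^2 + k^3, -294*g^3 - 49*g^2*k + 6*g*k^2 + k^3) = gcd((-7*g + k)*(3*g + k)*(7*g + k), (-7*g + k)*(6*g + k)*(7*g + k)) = 49*g^2 - k^2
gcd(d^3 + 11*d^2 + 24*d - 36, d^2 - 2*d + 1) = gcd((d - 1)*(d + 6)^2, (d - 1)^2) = d - 1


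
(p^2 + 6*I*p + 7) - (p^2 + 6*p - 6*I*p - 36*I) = -6*p + 12*I*p + 7 + 36*I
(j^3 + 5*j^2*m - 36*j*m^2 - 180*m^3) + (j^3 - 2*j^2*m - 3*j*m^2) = 2*j^3 + 3*j^2*m - 39*j*m^2 - 180*m^3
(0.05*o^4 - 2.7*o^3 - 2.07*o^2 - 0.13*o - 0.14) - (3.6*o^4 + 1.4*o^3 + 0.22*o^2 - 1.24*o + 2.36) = -3.55*o^4 - 4.1*o^3 - 2.29*o^2 + 1.11*o - 2.5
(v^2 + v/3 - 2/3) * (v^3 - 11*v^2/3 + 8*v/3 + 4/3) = v^5 - 10*v^4/3 + 7*v^3/9 + 14*v^2/3 - 4*v/3 - 8/9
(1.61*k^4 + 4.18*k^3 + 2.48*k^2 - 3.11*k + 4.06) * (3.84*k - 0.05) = 6.1824*k^5 + 15.9707*k^4 + 9.3142*k^3 - 12.0664*k^2 + 15.7459*k - 0.203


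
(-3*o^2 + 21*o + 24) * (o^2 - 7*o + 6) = -3*o^4 + 42*o^3 - 141*o^2 - 42*o + 144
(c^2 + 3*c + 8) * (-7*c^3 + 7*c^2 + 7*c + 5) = -7*c^5 - 14*c^4 - 28*c^3 + 82*c^2 + 71*c + 40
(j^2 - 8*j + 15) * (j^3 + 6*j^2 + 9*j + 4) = j^5 - 2*j^4 - 24*j^3 + 22*j^2 + 103*j + 60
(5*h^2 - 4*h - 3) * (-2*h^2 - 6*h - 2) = -10*h^4 - 22*h^3 + 20*h^2 + 26*h + 6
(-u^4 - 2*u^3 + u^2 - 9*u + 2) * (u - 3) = -u^5 + u^4 + 7*u^3 - 12*u^2 + 29*u - 6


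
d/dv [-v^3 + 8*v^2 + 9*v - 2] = -3*v^2 + 16*v + 9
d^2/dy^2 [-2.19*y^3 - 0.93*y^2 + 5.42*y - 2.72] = -13.14*y - 1.86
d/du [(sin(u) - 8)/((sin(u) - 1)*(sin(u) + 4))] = (16*sin(u) + cos(u)^2 + 19)*cos(u)/((sin(u) - 1)^2*(sin(u) + 4)^2)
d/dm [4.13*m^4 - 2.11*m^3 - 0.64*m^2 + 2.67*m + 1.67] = 16.52*m^3 - 6.33*m^2 - 1.28*m + 2.67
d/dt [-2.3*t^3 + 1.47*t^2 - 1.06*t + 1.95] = -6.9*t^2 + 2.94*t - 1.06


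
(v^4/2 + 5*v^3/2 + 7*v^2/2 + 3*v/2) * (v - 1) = v^5/2 + 2*v^4 + v^3 - 2*v^2 - 3*v/2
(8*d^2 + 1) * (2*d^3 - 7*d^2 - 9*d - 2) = 16*d^5 - 56*d^4 - 70*d^3 - 23*d^2 - 9*d - 2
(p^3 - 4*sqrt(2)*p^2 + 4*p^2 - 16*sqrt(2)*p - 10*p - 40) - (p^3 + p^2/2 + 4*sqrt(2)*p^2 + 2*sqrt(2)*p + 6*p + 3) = -8*sqrt(2)*p^2 + 7*p^2/2 - 18*sqrt(2)*p - 16*p - 43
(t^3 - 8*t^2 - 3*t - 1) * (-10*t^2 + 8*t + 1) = -10*t^5 + 88*t^4 - 33*t^3 - 22*t^2 - 11*t - 1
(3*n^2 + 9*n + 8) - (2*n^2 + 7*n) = n^2 + 2*n + 8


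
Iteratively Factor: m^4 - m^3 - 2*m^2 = (m - 2)*(m^3 + m^2) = m*(m - 2)*(m^2 + m) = m*(m - 2)*(m + 1)*(m)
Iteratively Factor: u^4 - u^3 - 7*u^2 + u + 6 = (u + 2)*(u^3 - 3*u^2 - u + 3) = (u - 1)*(u + 2)*(u^2 - 2*u - 3) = (u - 1)*(u + 1)*(u + 2)*(u - 3)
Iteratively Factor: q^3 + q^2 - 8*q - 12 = (q + 2)*(q^2 - q - 6) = (q - 3)*(q + 2)*(q + 2)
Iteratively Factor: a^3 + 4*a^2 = (a)*(a^2 + 4*a) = a^2*(a + 4)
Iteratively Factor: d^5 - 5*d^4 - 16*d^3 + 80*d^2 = (d)*(d^4 - 5*d^3 - 16*d^2 + 80*d) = d*(d - 5)*(d^3 - 16*d) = d*(d - 5)*(d - 4)*(d^2 + 4*d) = d*(d - 5)*(d - 4)*(d + 4)*(d)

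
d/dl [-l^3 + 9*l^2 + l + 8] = -3*l^2 + 18*l + 1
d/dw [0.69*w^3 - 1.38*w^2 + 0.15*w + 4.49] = 2.07*w^2 - 2.76*w + 0.15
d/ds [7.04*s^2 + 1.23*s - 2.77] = 14.08*s + 1.23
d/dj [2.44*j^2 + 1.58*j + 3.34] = 4.88*j + 1.58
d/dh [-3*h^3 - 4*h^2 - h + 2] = -9*h^2 - 8*h - 1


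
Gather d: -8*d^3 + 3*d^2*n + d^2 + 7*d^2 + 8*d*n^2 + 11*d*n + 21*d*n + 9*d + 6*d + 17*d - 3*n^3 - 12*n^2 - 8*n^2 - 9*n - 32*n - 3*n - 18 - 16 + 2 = -8*d^3 + d^2*(3*n + 8) + d*(8*n^2 + 32*n + 32) - 3*n^3 - 20*n^2 - 44*n - 32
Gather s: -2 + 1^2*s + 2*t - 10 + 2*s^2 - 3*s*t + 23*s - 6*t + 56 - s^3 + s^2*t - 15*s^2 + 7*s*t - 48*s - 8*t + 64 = -s^3 + s^2*(t - 13) + s*(4*t - 24) - 12*t + 108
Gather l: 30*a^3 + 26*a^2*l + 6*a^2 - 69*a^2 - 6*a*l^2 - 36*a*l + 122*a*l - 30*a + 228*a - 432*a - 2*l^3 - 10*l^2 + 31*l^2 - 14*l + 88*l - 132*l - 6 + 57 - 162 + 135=30*a^3 - 63*a^2 - 234*a - 2*l^3 + l^2*(21 - 6*a) + l*(26*a^2 + 86*a - 58) + 24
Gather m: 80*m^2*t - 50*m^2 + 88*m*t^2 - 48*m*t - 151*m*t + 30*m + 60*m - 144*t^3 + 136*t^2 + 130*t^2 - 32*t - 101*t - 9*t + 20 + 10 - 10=m^2*(80*t - 50) + m*(88*t^2 - 199*t + 90) - 144*t^3 + 266*t^2 - 142*t + 20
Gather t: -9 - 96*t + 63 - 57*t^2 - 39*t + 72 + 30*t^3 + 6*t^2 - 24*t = 30*t^3 - 51*t^2 - 159*t + 126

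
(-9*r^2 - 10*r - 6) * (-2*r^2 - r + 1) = 18*r^4 + 29*r^3 + 13*r^2 - 4*r - 6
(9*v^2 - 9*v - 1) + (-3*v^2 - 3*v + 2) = 6*v^2 - 12*v + 1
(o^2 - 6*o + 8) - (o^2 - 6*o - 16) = 24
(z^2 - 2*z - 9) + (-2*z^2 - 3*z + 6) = -z^2 - 5*z - 3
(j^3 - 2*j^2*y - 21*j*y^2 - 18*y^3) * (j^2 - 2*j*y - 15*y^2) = j^5 - 4*j^4*y - 32*j^3*y^2 + 54*j^2*y^3 + 351*j*y^4 + 270*y^5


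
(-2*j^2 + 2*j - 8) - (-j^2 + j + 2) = -j^2 + j - 10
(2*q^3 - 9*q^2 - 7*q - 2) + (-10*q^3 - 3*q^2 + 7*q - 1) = -8*q^3 - 12*q^2 - 3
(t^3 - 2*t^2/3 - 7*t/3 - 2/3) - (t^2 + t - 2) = t^3 - 5*t^2/3 - 10*t/3 + 4/3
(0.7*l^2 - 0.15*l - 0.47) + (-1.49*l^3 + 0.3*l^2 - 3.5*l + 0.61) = -1.49*l^3 + 1.0*l^2 - 3.65*l + 0.14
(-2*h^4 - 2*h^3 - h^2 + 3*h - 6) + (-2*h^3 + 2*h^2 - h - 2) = -2*h^4 - 4*h^3 + h^2 + 2*h - 8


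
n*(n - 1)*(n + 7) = n^3 + 6*n^2 - 7*n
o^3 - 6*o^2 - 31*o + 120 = (o - 8)*(o - 3)*(o + 5)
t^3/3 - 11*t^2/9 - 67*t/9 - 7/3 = (t/3 + 1)*(t - 7)*(t + 1/3)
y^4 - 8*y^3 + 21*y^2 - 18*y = y*(y - 3)^2*(y - 2)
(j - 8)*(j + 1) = j^2 - 7*j - 8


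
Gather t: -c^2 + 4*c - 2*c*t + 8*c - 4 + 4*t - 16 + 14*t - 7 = -c^2 + 12*c + t*(18 - 2*c) - 27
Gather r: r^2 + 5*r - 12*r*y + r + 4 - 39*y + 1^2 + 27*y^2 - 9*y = r^2 + r*(6 - 12*y) + 27*y^2 - 48*y + 5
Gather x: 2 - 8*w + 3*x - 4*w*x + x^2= -8*w + x^2 + x*(3 - 4*w) + 2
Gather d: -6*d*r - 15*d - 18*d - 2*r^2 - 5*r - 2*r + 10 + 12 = d*(-6*r - 33) - 2*r^2 - 7*r + 22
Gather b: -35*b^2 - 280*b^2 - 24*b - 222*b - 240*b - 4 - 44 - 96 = -315*b^2 - 486*b - 144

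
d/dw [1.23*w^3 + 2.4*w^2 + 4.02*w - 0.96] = 3.69*w^2 + 4.8*w + 4.02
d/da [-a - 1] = -1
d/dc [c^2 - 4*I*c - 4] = 2*c - 4*I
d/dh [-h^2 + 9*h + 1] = 9 - 2*h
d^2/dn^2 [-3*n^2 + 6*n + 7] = -6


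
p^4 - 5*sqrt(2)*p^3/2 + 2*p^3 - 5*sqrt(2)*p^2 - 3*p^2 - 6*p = p*(p + 2)*(p - 3*sqrt(2))*(p + sqrt(2)/2)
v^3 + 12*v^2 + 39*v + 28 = (v + 1)*(v + 4)*(v + 7)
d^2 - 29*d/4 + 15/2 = (d - 6)*(d - 5/4)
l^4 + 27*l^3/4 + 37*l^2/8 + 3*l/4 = l*(l + 1/4)*(l + 1/2)*(l + 6)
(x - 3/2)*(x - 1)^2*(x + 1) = x^4 - 5*x^3/2 + x^2/2 + 5*x/2 - 3/2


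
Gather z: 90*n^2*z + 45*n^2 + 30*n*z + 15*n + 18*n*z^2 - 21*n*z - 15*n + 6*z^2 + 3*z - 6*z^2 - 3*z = 45*n^2 + 18*n*z^2 + z*(90*n^2 + 9*n)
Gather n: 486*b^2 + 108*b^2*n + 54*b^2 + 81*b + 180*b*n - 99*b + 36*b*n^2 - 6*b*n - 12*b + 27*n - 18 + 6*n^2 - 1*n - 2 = 540*b^2 - 30*b + n^2*(36*b + 6) + n*(108*b^2 + 174*b + 26) - 20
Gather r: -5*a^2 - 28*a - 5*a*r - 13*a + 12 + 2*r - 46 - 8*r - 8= -5*a^2 - 41*a + r*(-5*a - 6) - 42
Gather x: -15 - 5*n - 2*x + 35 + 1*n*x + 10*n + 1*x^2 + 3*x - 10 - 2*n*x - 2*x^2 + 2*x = 5*n - x^2 + x*(3 - n) + 10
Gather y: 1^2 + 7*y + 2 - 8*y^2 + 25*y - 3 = -8*y^2 + 32*y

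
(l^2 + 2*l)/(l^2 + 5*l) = (l + 2)/(l + 5)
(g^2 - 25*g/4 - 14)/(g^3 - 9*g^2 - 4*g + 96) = (g + 7/4)/(g^2 - g - 12)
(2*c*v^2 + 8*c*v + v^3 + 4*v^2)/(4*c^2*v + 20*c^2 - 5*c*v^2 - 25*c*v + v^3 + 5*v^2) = v*(2*c*v + 8*c + v^2 + 4*v)/(4*c^2*v + 20*c^2 - 5*c*v^2 - 25*c*v + v^3 + 5*v^2)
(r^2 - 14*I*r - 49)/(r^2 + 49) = (r - 7*I)/(r + 7*I)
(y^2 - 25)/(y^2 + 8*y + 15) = (y - 5)/(y + 3)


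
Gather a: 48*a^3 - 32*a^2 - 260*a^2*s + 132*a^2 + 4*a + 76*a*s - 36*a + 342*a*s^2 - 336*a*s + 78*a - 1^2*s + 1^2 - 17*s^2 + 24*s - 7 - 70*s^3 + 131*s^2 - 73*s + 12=48*a^3 + a^2*(100 - 260*s) + a*(342*s^2 - 260*s + 46) - 70*s^3 + 114*s^2 - 50*s + 6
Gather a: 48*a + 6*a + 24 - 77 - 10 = 54*a - 63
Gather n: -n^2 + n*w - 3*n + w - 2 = -n^2 + n*(w - 3) + w - 2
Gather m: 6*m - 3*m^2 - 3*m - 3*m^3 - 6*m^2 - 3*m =-3*m^3 - 9*m^2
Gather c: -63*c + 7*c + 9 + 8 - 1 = 16 - 56*c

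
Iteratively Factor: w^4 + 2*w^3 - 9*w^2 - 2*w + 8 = (w + 1)*(w^3 + w^2 - 10*w + 8) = (w - 2)*(w + 1)*(w^2 + 3*w - 4) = (w - 2)*(w - 1)*(w + 1)*(w + 4)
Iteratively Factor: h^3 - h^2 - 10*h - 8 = (h + 1)*(h^2 - 2*h - 8) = (h + 1)*(h + 2)*(h - 4)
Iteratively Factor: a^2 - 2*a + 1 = (a - 1)*(a - 1)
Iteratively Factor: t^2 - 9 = (t + 3)*(t - 3)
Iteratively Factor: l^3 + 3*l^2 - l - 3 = (l + 1)*(l^2 + 2*l - 3) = (l + 1)*(l + 3)*(l - 1)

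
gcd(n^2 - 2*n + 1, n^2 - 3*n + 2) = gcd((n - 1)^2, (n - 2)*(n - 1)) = n - 1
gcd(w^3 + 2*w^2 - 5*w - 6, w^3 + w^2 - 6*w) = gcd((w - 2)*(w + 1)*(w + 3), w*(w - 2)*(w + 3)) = w^2 + w - 6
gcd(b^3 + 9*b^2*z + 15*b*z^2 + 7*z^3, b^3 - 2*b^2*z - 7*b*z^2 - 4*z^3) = b^2 + 2*b*z + z^2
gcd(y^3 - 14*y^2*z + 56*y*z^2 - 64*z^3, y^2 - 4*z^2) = y - 2*z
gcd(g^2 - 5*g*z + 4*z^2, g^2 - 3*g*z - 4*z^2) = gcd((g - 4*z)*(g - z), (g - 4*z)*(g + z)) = -g + 4*z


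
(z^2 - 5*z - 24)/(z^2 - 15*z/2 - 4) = 2*(z + 3)/(2*z + 1)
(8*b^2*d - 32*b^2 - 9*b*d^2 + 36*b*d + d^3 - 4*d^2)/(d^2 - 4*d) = 8*b^2/d - 9*b + d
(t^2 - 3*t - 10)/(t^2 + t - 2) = (t - 5)/(t - 1)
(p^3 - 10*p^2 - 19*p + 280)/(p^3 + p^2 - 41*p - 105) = (p - 8)/(p + 3)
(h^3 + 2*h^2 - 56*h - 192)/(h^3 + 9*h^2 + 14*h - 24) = (h - 8)/(h - 1)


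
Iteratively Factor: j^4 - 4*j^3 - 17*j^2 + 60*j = (j)*(j^3 - 4*j^2 - 17*j + 60) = j*(j - 5)*(j^2 + j - 12) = j*(j - 5)*(j + 4)*(j - 3)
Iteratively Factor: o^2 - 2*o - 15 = (o + 3)*(o - 5)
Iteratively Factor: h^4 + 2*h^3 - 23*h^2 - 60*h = (h + 4)*(h^3 - 2*h^2 - 15*h) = (h + 3)*(h + 4)*(h^2 - 5*h) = h*(h + 3)*(h + 4)*(h - 5)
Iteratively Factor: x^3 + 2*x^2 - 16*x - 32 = (x - 4)*(x^2 + 6*x + 8) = (x - 4)*(x + 4)*(x + 2)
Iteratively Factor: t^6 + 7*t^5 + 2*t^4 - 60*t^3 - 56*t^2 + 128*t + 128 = (t + 1)*(t^5 + 6*t^4 - 4*t^3 - 56*t^2 + 128) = (t - 2)*(t + 1)*(t^4 + 8*t^3 + 12*t^2 - 32*t - 64) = (t - 2)^2*(t + 1)*(t^3 + 10*t^2 + 32*t + 32) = (t - 2)^2*(t + 1)*(t + 4)*(t^2 + 6*t + 8) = (t - 2)^2*(t + 1)*(t + 4)^2*(t + 2)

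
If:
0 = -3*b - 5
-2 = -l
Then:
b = -5/3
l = 2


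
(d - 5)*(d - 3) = d^2 - 8*d + 15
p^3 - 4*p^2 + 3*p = p*(p - 3)*(p - 1)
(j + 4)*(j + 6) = j^2 + 10*j + 24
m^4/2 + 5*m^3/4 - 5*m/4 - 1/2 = (m/2 + 1)*(m - 1)*(m + 1/2)*(m + 1)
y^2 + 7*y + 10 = (y + 2)*(y + 5)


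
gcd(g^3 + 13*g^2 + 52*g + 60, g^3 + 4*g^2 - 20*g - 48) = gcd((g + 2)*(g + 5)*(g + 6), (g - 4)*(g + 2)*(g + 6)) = g^2 + 8*g + 12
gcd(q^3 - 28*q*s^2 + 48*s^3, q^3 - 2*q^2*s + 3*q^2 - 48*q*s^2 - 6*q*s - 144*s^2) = q + 6*s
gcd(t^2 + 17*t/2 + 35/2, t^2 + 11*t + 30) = t + 5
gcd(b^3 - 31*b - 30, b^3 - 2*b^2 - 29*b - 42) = 1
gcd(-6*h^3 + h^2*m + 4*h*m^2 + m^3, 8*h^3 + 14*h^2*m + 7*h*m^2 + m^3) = 2*h + m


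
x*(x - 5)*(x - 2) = x^3 - 7*x^2 + 10*x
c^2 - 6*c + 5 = (c - 5)*(c - 1)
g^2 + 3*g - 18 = (g - 3)*(g + 6)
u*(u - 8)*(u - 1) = u^3 - 9*u^2 + 8*u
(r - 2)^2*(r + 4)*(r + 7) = r^4 + 7*r^3 - 12*r^2 - 68*r + 112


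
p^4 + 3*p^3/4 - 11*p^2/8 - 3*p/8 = p*(p - 1)*(p + 1/4)*(p + 3/2)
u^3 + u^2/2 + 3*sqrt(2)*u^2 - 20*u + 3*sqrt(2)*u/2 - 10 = (u + 1/2)*(u - 2*sqrt(2))*(u + 5*sqrt(2))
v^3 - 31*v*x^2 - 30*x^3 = (v - 6*x)*(v + x)*(v + 5*x)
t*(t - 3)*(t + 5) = t^3 + 2*t^2 - 15*t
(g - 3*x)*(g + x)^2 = g^3 - g^2*x - 5*g*x^2 - 3*x^3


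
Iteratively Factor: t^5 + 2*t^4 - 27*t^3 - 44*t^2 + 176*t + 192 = (t + 1)*(t^4 + t^3 - 28*t^2 - 16*t + 192) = (t + 1)*(t + 4)*(t^3 - 3*t^2 - 16*t + 48) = (t - 3)*(t + 1)*(t + 4)*(t^2 - 16) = (t - 3)*(t + 1)*(t + 4)^2*(t - 4)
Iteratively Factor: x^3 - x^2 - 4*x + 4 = (x - 1)*(x^2 - 4) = (x - 1)*(x + 2)*(x - 2)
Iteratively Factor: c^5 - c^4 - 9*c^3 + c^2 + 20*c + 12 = (c + 1)*(c^4 - 2*c^3 - 7*c^2 + 8*c + 12) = (c - 3)*(c + 1)*(c^3 + c^2 - 4*c - 4) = (c - 3)*(c - 2)*(c + 1)*(c^2 + 3*c + 2) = (c - 3)*(c - 2)*(c + 1)^2*(c + 2)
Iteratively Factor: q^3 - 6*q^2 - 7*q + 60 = (q - 4)*(q^2 - 2*q - 15) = (q - 4)*(q + 3)*(q - 5)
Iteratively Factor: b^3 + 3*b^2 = (b + 3)*(b^2) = b*(b + 3)*(b)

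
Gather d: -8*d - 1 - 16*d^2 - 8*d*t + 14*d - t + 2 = -16*d^2 + d*(6 - 8*t) - t + 1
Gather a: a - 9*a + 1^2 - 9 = -8*a - 8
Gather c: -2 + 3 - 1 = 0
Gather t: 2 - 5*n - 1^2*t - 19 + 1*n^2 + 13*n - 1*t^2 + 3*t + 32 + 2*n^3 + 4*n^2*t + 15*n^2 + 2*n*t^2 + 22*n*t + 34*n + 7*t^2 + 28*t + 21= 2*n^3 + 16*n^2 + 42*n + t^2*(2*n + 6) + t*(4*n^2 + 22*n + 30) + 36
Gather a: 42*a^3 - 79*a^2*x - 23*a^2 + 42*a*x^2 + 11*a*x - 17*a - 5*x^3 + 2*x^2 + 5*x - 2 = 42*a^3 + a^2*(-79*x - 23) + a*(42*x^2 + 11*x - 17) - 5*x^3 + 2*x^2 + 5*x - 2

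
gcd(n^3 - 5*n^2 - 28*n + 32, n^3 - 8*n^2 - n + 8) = n^2 - 9*n + 8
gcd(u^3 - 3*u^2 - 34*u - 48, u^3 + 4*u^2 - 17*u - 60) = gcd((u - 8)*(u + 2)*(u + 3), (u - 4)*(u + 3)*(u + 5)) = u + 3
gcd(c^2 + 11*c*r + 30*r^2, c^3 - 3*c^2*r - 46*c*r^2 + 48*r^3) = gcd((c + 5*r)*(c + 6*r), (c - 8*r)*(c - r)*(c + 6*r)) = c + 6*r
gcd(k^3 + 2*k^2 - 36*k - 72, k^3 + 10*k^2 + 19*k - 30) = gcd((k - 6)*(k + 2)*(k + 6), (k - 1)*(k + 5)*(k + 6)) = k + 6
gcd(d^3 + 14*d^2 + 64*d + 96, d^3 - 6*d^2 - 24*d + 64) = d + 4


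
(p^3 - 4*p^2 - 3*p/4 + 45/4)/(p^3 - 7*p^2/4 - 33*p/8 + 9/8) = 2*(2*p - 5)/(4*p - 1)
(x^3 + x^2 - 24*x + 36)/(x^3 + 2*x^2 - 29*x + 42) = (x + 6)/(x + 7)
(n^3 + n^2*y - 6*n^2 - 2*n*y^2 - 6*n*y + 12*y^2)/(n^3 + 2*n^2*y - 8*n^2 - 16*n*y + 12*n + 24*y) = (n - y)/(n - 2)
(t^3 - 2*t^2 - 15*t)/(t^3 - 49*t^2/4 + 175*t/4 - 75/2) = 4*t*(t + 3)/(4*t^2 - 29*t + 30)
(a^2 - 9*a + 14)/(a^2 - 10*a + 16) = (a - 7)/(a - 8)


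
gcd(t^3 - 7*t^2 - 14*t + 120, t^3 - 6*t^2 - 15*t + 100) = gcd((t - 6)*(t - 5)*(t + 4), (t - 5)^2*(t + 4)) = t^2 - t - 20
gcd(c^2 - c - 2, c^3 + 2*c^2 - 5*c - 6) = c^2 - c - 2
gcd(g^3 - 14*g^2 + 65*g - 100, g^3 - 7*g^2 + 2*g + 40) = g^2 - 9*g + 20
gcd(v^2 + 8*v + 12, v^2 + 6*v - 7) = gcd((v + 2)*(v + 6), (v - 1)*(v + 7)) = 1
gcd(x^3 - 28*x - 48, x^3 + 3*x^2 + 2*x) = x + 2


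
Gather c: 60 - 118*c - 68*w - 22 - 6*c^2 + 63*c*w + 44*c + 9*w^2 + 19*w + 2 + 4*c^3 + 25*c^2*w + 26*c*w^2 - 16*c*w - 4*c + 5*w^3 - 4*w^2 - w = 4*c^3 + c^2*(25*w - 6) + c*(26*w^2 + 47*w - 78) + 5*w^3 + 5*w^2 - 50*w + 40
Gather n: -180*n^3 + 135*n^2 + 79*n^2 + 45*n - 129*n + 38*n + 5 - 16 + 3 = -180*n^3 + 214*n^2 - 46*n - 8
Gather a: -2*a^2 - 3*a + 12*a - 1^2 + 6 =-2*a^2 + 9*a + 5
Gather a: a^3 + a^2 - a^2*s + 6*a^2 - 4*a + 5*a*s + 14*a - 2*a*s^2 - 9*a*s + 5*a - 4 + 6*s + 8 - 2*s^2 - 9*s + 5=a^3 + a^2*(7 - s) + a*(-2*s^2 - 4*s + 15) - 2*s^2 - 3*s + 9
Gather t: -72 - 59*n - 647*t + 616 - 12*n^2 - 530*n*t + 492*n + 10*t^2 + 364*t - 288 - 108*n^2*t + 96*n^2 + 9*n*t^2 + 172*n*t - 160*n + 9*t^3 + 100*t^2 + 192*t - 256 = 84*n^2 + 273*n + 9*t^3 + t^2*(9*n + 110) + t*(-108*n^2 - 358*n - 91)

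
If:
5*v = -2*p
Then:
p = -5*v/2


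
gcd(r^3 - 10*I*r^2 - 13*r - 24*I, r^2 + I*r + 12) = r - 3*I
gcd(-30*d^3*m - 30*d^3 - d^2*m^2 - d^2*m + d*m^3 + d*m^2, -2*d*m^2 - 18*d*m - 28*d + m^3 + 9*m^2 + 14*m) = 1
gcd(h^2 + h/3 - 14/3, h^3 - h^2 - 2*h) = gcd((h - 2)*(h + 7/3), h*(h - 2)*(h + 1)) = h - 2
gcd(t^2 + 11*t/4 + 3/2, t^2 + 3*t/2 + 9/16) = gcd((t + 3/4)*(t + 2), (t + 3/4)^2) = t + 3/4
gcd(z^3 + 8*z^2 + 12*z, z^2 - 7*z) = z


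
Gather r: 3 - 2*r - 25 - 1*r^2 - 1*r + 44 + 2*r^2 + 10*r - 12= r^2 + 7*r + 10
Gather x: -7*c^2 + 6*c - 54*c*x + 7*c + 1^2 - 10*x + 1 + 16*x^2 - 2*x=-7*c^2 + 13*c + 16*x^2 + x*(-54*c - 12) + 2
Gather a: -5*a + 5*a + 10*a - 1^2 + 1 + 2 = 10*a + 2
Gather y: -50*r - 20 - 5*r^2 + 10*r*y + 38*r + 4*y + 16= -5*r^2 - 12*r + y*(10*r + 4) - 4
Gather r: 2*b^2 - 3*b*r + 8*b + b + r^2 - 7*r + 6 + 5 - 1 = 2*b^2 + 9*b + r^2 + r*(-3*b - 7) + 10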